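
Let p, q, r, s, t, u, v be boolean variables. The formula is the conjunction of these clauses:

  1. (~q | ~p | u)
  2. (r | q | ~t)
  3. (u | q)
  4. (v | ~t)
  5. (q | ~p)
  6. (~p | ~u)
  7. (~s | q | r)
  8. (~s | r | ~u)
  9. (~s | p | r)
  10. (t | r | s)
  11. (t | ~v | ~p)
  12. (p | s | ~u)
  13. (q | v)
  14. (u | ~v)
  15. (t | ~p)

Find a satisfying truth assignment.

r occurs only positively in the remaining clauses — set r = True.
Set p = False and propagate.
Set q = False and propagate.
  then u is forced to True.
  then s is forced to True.
  then v is forced to True.
t is now unconstrained; take t = True.
Every clause has at least one true literal under this assignment.
Check each clause:
  1. (u | ~p | ~q) — u is true.
  2. (~t | q | r) — r is true.
  3. (q | u) — u is true.
  4. (v | ~t) — v is true.
  5. (~p | q) — ~p is true.
  6. (~p | ~u) — ~p is true.
  7. (q | r | ~s) — r is true.
  8. (~s | ~u | r) — r is true.
  9. (p | r | ~s) — r is true.
  10. (t | r | s) — r is true.
  11. (~v | t | ~p) — t is true.
  12. (s | ~u | p) — s is true.
  13. (q | v) — v is true.
  14. (~v | u) — u is true.
  15. (~p | t) — t is true.

p=F, q=F, r=T, s=T, t=T, u=T, v=T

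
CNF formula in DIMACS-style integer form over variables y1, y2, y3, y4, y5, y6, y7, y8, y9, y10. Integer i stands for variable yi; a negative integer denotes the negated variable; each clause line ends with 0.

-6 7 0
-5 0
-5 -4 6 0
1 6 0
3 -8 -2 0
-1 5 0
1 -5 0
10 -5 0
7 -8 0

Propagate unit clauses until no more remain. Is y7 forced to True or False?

True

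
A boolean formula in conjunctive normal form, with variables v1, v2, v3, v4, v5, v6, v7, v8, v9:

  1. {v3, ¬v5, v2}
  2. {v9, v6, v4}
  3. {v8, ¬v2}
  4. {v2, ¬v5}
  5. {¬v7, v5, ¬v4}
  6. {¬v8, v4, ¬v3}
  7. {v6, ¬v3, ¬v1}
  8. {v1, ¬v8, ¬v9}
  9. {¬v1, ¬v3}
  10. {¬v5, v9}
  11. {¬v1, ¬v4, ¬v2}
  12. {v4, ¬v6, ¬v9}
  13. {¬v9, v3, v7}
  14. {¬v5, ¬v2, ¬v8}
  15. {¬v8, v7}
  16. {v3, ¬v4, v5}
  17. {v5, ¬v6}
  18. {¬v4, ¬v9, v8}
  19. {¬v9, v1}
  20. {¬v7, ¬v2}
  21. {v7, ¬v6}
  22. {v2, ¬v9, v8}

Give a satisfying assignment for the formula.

v1 = F, v2 = F, v3 = T, v4 = T, v5 = F, v6 = F, v7 = F, v8 = F, v9 = F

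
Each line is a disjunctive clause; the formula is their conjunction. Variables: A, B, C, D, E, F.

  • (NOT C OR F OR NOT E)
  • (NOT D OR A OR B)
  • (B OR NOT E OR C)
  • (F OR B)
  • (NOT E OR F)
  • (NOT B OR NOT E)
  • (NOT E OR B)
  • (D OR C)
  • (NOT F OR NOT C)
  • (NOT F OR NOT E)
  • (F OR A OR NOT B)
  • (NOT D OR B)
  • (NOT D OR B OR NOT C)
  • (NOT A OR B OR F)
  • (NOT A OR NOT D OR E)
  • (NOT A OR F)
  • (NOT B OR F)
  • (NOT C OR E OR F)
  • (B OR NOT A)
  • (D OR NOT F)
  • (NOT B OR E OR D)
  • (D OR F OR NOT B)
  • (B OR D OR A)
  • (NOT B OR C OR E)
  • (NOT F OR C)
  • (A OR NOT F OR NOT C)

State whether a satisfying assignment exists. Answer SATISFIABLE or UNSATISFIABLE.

UNSATISFIABLE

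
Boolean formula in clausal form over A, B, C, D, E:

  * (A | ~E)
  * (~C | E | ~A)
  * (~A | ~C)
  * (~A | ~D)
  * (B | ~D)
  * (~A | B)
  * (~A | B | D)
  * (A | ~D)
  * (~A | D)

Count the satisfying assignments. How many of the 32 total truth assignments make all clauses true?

The models are:
  A=0 B=0 C=0 D=0 E=0
  A=0 B=0 C=1 D=0 E=0
  A=0 B=1 C=0 D=0 E=0
  A=0 B=1 C=1 D=0 E=0
Count: 4.

4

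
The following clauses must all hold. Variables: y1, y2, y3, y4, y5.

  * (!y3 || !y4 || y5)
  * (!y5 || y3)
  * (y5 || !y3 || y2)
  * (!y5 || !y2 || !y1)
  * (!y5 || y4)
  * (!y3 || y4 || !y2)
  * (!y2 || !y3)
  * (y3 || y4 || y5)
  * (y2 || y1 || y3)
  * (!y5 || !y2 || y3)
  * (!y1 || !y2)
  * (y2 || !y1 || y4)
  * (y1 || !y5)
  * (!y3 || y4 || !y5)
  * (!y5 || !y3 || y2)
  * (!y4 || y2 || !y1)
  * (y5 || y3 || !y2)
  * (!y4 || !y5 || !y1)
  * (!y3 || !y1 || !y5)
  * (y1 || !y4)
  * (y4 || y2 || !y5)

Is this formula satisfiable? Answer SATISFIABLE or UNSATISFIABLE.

UNSATISFIABLE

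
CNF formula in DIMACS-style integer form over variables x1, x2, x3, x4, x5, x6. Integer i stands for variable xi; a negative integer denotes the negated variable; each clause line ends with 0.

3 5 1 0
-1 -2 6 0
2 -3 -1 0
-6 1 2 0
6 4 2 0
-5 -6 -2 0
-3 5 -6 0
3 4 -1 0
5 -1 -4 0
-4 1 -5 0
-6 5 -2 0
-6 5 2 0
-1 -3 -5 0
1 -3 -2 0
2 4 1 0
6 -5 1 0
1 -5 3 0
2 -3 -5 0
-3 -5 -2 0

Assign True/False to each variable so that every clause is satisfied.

x1 = F  x2 = F  x3 = T  x4 = T  x5 = F  x6 = F

Check each clause:
  1. (x1 OR x3 OR x5) — x3 is true.
  2. (NOT x2 OR x6 OR NOT x1) — NOT x2 is true.
  3. (NOT x3 OR x2 OR NOT x1) — NOT x1 is true.
  4. (NOT x6 OR x1 OR x2) — NOT x6 is true.
  5. (x4 OR x2 OR x6) — x4 is true.
  6. (NOT x6 OR NOT x2 OR NOT x5) — NOT x6 is true.
  7. (NOT x6 OR x5 OR NOT x3) — NOT x6 is true.
  8. (x3 OR NOT x1 OR x4) — x3 is true.
  9. (NOT x4 OR NOT x1 OR x5) — NOT x1 is true.
  10. (NOT x5 OR x1 OR NOT x4) — NOT x5 is true.
  11. (x5 OR NOT x2 OR NOT x6) — NOT x6 is true.
  12. (NOT x6 OR x5 OR x2) — NOT x6 is true.
  13. (NOT x3 OR NOT x5 OR NOT x1) — NOT x5 is true.
  14. (NOT x2 OR x1 OR NOT x3) — NOT x2 is true.
  15. (x1 OR x4 OR x2) — x4 is true.
  16. (NOT x5 OR x6 OR x1) — NOT x5 is true.
  17. (x3 OR x1 OR NOT x5) — x3 is true.
  18. (NOT x5 OR x2 OR NOT x3) — NOT x5 is true.
  19. (NOT x3 OR NOT x2 OR NOT x5) — NOT x5 is true.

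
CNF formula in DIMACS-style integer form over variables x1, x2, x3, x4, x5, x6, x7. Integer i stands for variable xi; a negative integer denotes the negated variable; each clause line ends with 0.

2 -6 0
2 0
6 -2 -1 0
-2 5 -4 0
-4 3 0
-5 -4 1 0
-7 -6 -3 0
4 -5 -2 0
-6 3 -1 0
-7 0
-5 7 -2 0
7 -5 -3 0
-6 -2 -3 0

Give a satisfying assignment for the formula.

x1=0, x2=1, x3=0, x4=0, x5=0, x6=1, x7=0

(x2) is a unit clause, so x2 = True.
The clause (¬x7) is unit: x7 must be False.
Unit propagation: (¬x5) forces x5 = False.
The clause (¬x4) is unit: x4 must be False.
x1 occurs only negated in the remaining clauses — set x1 = False.
Branch on x3: take x3 = False.
x6 is now unconstrained; take x6 = True.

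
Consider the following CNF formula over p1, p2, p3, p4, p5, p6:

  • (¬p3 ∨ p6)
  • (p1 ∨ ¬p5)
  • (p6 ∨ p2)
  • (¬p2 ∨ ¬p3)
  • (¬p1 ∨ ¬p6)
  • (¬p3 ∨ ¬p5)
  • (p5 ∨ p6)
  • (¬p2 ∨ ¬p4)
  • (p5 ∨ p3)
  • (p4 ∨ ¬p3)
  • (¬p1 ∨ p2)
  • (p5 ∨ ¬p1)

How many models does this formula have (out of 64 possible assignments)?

2

The models are:
  p1=0 p2=0 p3=1 p4=1 p5=0 p6=1
  p1=1 p2=1 p3=0 p4=0 p5=1 p6=0
Count: 2.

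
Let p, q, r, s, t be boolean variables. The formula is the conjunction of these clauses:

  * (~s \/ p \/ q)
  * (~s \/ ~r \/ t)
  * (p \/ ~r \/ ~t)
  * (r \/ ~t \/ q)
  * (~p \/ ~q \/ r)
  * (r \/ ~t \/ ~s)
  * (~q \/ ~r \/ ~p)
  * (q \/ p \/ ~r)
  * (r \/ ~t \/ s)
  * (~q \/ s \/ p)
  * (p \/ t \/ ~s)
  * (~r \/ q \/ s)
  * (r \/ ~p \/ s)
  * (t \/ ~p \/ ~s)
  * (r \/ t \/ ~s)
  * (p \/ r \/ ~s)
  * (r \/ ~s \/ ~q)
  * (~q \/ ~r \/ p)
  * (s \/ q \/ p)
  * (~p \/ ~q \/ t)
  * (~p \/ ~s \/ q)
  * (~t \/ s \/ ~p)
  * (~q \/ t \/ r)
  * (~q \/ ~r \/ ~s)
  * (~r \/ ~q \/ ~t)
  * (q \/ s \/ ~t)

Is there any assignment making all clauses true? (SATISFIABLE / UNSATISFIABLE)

UNSATISFIABLE

r = True:
  p = True:
    propagation gives q=False, s=True; an empty clause results — contradiction.
  p = False:
    propagation gives t=False, s=False, q=True; an empty clause results — contradiction.
r = False:
  s = True:
    propagation gives t=False; an empty clause results — contradiction.
  s = False:
    propagation gives t=False, p=False, q=False; an empty clause results — contradiction.
Every branch closes, so no satisfying assignment exists.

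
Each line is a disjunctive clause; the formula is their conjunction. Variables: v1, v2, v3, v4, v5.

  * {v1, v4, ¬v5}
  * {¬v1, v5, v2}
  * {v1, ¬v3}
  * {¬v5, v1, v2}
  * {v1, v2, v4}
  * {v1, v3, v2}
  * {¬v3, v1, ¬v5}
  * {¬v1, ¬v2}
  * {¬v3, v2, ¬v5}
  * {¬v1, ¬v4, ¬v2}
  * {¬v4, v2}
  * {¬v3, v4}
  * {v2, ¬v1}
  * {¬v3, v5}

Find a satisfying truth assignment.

Branch on v1: take v1 = False.
  then v3 is forced to False.
  then v2 is forced to True.
Try v4 = True.
v5 is now unconstrained; take v5 = True.
Every clause has at least one true literal under this assignment.

v1=0, v2=1, v3=0, v4=1, v5=1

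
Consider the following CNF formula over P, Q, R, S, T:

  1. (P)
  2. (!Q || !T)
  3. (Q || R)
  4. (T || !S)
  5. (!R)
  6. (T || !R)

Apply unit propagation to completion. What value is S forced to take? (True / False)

False

(P) stands alone — P = True.
Unit clause (!R) sets R = False.
(R || Q) with R = False leaves only Q, so Q = True.
From (!Q || !T) and Q = True: T = False.
From (T || !S) and T = False: S = False.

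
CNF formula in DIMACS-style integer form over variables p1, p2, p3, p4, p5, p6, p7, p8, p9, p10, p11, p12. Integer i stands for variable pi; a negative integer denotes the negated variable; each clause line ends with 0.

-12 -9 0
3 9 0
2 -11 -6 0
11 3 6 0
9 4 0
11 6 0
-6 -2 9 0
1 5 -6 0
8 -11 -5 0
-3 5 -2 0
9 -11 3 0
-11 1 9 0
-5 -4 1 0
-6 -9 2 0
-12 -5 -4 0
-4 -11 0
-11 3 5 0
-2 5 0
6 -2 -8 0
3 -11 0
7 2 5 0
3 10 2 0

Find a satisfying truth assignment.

p1=T, p2=F, p3=T, p4=T, p5=T, p6=T, p7=F, p8=F, p9=F, p10=F, p11=F, p12=F

Check each clause:
  1. (~p9 | ~p12) — ~p12 is true.
  2. (p3 | p9) — p3 is true.
  3. (p2 | ~p11 | ~p6) — ~p11 is true.
  4. (p3 | p11 | p6) — p3 is true.
  5. (p4 | p9) — p4 is true.
  6. (p11 | p6) — p6 is true.
  7. (p9 | ~p2 | ~p6) — ~p2 is true.
  8. (p5 | ~p6 | p1) — p1 is true.
  9. (~p5 | ~p11 | p8) — ~p11 is true.
  10. (~p3 | p5 | ~p2) — p5 is true.
  11. (p9 | ~p11 | p3) — p3 is true.
  12. (~p11 | p9 | p1) — p1 is true.
  13. (~p4 | p1 | ~p5) — p1 is true.
  14. (~p6 | ~p9 | p2) — ~p9 is true.
  15. (~p12 | ~p5 | ~p4) — ~p12 is true.
  16. (~p4 | ~p11) — ~p11 is true.
  17. (~p11 | p5 | p3) — ~p11 is true.
  18. (p5 | ~p2) — p5 is true.
  19. (p6 | ~p2 | ~p8) — ~p8 is true.
  20. (p3 | ~p11) — p3 is true.
  21. (p7 | p2 | p5) — p5 is true.
  22. (p2 | p3 | p10) — p3 is true.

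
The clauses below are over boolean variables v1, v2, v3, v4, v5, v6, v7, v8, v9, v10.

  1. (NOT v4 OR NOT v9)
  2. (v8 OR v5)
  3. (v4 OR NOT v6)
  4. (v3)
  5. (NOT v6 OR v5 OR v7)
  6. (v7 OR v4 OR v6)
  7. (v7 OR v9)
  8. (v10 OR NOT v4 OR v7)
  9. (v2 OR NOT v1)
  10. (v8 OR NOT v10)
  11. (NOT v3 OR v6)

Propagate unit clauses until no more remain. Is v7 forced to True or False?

True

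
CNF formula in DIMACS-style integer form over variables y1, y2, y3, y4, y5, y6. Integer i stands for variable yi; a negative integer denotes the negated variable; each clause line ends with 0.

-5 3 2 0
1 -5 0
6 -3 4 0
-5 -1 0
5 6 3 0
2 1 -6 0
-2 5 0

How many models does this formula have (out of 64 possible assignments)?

6

Satisfying assignments:
  y1=F y2=F y3=T y4=T y5=F y6=F
  y1=T y2=F y3=F y4=F y5=F y6=T
  y1=T y2=F y3=F y4=T y5=F y6=T
  y1=T y2=F y3=T y4=F y5=F y6=T
  y1=T y2=F y3=T y4=T y5=F y6=F
  y1=T y2=F y3=T y4=T y5=F y6=T
That's 6 in total.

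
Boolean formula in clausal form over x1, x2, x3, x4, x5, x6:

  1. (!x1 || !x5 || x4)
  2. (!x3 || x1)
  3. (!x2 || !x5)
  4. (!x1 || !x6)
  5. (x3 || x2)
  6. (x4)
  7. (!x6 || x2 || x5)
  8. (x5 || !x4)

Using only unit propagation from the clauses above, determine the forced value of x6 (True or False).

False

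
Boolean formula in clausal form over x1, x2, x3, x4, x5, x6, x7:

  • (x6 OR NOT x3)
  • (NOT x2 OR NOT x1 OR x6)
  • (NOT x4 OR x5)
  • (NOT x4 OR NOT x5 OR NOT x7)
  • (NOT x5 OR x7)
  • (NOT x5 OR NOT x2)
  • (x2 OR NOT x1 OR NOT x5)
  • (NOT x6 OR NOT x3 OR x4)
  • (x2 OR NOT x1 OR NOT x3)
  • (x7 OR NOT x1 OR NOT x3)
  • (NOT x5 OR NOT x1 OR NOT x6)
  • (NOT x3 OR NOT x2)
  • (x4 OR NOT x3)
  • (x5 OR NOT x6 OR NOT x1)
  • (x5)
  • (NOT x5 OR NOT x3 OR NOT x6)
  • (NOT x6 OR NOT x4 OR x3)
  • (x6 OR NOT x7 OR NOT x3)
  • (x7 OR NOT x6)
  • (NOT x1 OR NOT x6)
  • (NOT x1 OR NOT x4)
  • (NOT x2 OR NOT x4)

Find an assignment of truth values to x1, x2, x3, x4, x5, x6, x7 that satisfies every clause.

x1 = F, x2 = F, x3 = F, x4 = F, x5 = T, x6 = F, x7 = T

(x5) is a unit clause, so x5 = True.
The clause (x7) is unit: x7 must be True.
(NOT x4) is a unit clause, so x4 = False.
Unit propagation: (NOT x2) forces x2 = False.
The clause (NOT x1) is unit: x1 must be False.
The clause (NOT x3) is unit: x3 must be False.
x6 is now unconstrained; take x6 = False.
Every clause has at least one true literal under this assignment.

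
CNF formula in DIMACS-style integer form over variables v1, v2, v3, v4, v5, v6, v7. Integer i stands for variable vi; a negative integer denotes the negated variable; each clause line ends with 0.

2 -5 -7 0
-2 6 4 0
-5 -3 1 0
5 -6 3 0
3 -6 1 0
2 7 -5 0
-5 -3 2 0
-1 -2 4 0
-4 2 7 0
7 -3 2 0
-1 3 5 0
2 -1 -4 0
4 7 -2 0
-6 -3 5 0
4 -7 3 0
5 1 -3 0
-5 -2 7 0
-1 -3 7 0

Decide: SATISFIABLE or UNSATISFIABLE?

Try v1 = True.
Branch on v2: take v2 = True.
  then v4 is forced to True.
The remaining clauses are satisfied by v3 = False, v5 = True, v6 = True, v7 = True.
Every clause has at least one true literal under this assignment.
So v1=1, v2=1, v3=0, v4=1, v5=1, v6=1, v7=1 is a satisfying assignment.

SATISFIABLE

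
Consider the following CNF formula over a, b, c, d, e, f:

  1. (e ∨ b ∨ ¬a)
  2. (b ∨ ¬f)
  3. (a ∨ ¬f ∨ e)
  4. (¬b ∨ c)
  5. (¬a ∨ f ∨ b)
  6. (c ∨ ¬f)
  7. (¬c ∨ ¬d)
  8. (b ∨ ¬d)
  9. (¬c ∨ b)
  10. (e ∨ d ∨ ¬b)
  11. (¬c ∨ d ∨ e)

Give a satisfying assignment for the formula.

Pure literal: e appears only positively; assign e = True.
Set a = True and propagate.
Set b = True and propagate.
  then c is forced to True.
  then d is forced to False.
f is now unconstrained; take f = True.
Every clause has at least one true literal under this assignment.

a = True  b = True  c = True  d = False  e = True  f = True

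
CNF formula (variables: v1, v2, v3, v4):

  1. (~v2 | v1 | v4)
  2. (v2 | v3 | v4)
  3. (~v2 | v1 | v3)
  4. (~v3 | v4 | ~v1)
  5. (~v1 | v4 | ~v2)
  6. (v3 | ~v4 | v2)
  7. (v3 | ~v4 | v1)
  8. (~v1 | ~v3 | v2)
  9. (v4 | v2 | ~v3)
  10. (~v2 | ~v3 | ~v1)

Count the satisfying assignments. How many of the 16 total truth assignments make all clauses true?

3

The models are:
  v1=0 v2=0 v3=1 v4=1
  v1=0 v2=1 v3=1 v4=1
  v1=1 v2=1 v3=0 v4=1
That's 3 in total.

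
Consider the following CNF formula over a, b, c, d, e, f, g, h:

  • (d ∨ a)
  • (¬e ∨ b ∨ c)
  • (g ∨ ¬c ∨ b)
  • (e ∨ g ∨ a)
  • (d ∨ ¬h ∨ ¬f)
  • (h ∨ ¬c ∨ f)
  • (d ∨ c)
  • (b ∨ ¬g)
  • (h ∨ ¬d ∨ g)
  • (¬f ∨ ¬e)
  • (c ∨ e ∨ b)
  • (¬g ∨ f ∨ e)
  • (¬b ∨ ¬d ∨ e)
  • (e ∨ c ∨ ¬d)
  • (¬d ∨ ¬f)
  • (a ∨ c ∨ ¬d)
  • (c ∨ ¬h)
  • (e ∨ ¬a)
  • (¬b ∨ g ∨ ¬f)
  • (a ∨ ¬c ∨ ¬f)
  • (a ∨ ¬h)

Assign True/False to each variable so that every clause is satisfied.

a=True, b=True, c=True, d=True, e=True, f=False, g=True, h=True

Try a = True.
  then e is forced to True.
  then f is forced to False.
The remaining clauses are satisfied by b = True, c = True, d = True, g = True, h = True.
Every clause has at least one true literal under this assignment.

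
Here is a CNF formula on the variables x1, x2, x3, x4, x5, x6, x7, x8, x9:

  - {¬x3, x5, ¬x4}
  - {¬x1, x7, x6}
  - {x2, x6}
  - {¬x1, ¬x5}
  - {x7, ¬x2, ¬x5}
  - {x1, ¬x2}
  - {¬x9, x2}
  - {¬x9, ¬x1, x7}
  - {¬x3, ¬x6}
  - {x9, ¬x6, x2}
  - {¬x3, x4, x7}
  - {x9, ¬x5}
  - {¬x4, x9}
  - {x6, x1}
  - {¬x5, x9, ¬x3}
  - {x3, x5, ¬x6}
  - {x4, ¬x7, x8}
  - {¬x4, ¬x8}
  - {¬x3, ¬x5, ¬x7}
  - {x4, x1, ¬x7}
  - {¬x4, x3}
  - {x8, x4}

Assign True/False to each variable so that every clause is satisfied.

x1 = T  x2 = T  x3 = T  x4 = F  x5 = F  x6 = F  x7 = T  x8 = T  x9 = F

Check each clause:
  1. {¬x3, ¬x4, x5} — ¬x4 is true.
  2. {x6, ¬x1, x7} — x7 is true.
  3. {x6, x2} — x2 is true.
  4. {¬x1, ¬x5} — ¬x5 is true.
  5. {x7, ¬x5, ¬x2} — ¬x5 is true.
  6. {x1, ¬x2} — x1 is true.
  7. {x2, ¬x9} — x2 is true.
  8. {x7, ¬x9, ¬x1} — ¬x9 is true.
  9. {¬x6, ¬x3} — ¬x6 is true.
  10. {¬x6, x2, x9} — ¬x6 is true.
  11. {x4, ¬x3, x7} — x7 is true.
  12. {x9, ¬x5} — ¬x5 is true.
  13. {x9, ¬x4} — ¬x4 is true.
  14. {x6, x1} — x1 is true.
  15. {¬x3, x9, ¬x5} — ¬x5 is true.
  16. {x3, ¬x6, x5} — ¬x6 is true.
  17. {¬x7, x8, x4} — x8 is true.
  18. {¬x4, ¬x8} — ¬x4 is true.
  19. {¬x3, ¬x7, ¬x5} — ¬x5 is true.
  20. {x4, x1, ¬x7} — x1 is true.
  21. {¬x4, x3} — x3 is true.
  22. {x4, x8} — x8 is true.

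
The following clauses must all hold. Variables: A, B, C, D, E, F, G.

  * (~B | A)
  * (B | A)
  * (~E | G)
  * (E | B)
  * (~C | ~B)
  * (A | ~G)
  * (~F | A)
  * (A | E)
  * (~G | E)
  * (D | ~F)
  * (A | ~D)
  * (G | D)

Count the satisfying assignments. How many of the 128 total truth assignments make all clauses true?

Split on A, then B.
  A=T, B=T: 5 of the 32 assignments to (C,D,E,F,G) work.
  A=T, B=F: C free; 3 ways for (D,E,F,G) × 2^1 = 6.
  A=F, B=T: a clause becomes empty — 0.
  A=F, B=F: a clause becomes empty — 0.
Total: 5 + 6 + 0 + 0 = 11.

11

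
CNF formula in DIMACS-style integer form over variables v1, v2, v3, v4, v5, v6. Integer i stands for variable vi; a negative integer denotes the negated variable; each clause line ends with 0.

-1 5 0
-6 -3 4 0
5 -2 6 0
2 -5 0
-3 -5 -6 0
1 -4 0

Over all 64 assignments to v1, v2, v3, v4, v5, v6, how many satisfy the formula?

Case analysis on v5 and v6:
  v5=T, v6=T: remaining (v1,v2,v3,v4) ∈ {(F,T,F,F); (T,T,F,F); (T,T,F,T)} — 3.
  v5=T, v6=F: v3 free; 3 ways for (v1,v2,v4) × 2^1 = 6.
  v5=F, v6=T: remaining (v1,v2,v3,v4) ∈ {(F,F,F,F); (F,T,F,F)} — 2.
  v5=F, v6=F: remaining (v1,v2,v3,v4) ∈ {(F,F,F,F); (F,F,T,F)} — 2.
Total: 3 + 6 + 2 + 2 = 13.

13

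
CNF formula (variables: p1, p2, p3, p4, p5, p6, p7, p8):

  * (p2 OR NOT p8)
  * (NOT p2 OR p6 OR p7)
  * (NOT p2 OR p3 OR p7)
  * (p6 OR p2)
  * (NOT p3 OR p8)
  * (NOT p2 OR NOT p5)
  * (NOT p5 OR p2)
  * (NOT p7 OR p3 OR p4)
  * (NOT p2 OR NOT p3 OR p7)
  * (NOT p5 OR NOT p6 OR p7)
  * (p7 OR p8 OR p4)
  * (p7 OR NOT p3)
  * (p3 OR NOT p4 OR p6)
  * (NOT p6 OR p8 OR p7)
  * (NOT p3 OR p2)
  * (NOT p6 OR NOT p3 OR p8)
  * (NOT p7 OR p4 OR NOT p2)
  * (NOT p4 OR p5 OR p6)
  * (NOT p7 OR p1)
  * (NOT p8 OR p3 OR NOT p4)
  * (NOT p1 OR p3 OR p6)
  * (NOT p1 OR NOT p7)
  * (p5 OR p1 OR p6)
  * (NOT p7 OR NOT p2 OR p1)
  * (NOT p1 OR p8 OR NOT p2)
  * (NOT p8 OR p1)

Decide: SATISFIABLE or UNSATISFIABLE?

UNSATISFIABLE

p7 = True:
  propagation gives p1=True; an empty clause results — contradiction.
p7 = False:
  propagation gives p3=False, p2=False, p8=False, p6=True; an empty clause results — contradiction.
Every branch closes, so no satisfying assignment exists.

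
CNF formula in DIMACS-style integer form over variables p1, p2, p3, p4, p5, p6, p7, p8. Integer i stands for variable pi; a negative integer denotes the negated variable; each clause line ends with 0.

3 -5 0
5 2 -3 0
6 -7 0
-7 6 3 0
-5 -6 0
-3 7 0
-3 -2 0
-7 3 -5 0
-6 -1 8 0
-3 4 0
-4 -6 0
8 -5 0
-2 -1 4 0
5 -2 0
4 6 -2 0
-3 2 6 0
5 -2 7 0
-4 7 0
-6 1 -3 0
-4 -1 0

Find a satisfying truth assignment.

Branch on p1: take p1 = False.
Branch on p2: take p2 = False.
Set p3 = False and propagate.
  then p5 is forced to False.
The remaining clauses are satisfied by p4 = False, p6 = False, p7 = False, p8 = False.
Every clause has at least one true literal under this assignment.
Check each clause:
  1. (~p5 \/ p3) — ~p5 is true.
  2. (p5 \/ ~p3 \/ p2) — ~p3 is true.
  3. (p6 \/ ~p7) — ~p7 is true.
  4. (p3 \/ ~p7 \/ p6) — ~p7 is true.
  5. (~p5 \/ ~p6) — ~p6 is true.
  6. (~p3 \/ p7) — ~p3 is true.
  7. (~p3 \/ ~p2) — ~p3 is true.
  8. (~p7 \/ p3 \/ ~p5) — ~p7 is true.
  9. (p8 \/ ~p1 \/ ~p6) — ~p6 is true.
  10. (p4 \/ ~p3) — ~p3 is true.
  11. (~p6 \/ ~p4) — ~p6 is true.
  12. (p8 \/ ~p5) — ~p5 is true.
  13. (p4 \/ ~p1 \/ ~p2) — ~p2 is true.
  14. (~p2 \/ p5) — ~p2 is true.
  15. (~p2 \/ p4 \/ p6) — ~p2 is true.
  16. (p2 \/ p6 \/ ~p3) — ~p3 is true.
  17. (~p2 \/ p7 \/ p5) — ~p2 is true.
  18. (~p4 \/ p7) — ~p4 is true.
  19. (~p6 \/ p1 \/ ~p3) — ~p6 is true.
  20. (~p1 \/ ~p4) — ~p4 is true.

p1 = False, p2 = False, p3 = False, p4 = False, p5 = False, p6 = False, p7 = False, p8 = False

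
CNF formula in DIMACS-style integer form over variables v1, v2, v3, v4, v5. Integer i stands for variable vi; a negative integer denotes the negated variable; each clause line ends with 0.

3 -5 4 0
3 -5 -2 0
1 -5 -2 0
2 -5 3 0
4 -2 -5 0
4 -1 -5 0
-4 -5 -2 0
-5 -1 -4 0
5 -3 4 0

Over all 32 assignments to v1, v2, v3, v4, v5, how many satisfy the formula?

Split on v5, then v4.
  v5=1, v4=1: remaining (v1,v2,v3) ∈ {(0,0,1)} — 1.
  v5=1, v4=0: remaining (v1,v2,v3) ∈ {(0,0,1)} — 1.
  v5=0, v4=1: v1, v2, v3 free → 2^3 = 8.
  v5=0, v4=0: remaining (v1,v2,v3) ∈ {(0,0,0); (0,1,0); (1,0,0); (1,1,0)} — 4.
Total: 1 + 1 + 8 + 4 = 14.

14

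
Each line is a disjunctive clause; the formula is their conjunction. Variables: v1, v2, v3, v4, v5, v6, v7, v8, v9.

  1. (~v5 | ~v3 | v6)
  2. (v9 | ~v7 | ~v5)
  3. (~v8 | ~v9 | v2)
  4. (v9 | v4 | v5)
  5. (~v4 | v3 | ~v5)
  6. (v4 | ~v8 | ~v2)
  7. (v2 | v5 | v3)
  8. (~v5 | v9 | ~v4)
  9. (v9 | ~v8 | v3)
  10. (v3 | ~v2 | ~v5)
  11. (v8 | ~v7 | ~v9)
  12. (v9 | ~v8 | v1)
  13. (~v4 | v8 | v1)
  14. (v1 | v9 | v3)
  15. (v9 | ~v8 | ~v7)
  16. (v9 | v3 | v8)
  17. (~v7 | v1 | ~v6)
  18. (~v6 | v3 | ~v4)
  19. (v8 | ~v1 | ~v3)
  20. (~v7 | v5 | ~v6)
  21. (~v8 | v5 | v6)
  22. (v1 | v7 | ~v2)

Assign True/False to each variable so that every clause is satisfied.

v1 = False  v2 = False  v3 = True  v4 = False  v5 = False  v6 = True  v7 = False  v8 = False  v9 = True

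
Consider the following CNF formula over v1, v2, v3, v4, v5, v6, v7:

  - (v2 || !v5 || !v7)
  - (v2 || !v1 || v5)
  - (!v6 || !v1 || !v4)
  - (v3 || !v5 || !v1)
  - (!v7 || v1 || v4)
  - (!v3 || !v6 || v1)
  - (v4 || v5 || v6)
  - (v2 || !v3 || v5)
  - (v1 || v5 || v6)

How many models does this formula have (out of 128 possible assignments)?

38

Case analysis on v1 and v5:
  v1=T, v5=T: 9 of the 32 assignments to (v2,v3,v4,v6,v7) work.
  v1=T, v5=F: v3, v7 free; 2 ways for (v2,v4,v6) × 2^2 = 8.
  v1=F, v5=T: 15 of the 32 assignments to (v2,v3,v4,v6,v7) work.
  v1=F, v5=F: v2 free; 3 ways for (v3,v4,v6,v7) × 2^1 = 6.
Total: 9 + 8 + 15 + 6 = 38.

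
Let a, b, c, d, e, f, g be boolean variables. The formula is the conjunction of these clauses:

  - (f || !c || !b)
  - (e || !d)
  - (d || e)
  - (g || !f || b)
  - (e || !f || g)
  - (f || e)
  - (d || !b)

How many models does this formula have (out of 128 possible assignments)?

36

Case analysis on e and f:
  e=1, f=1: a, c free; 4 ways for (b,d,g) × 2^2 = 16.
  e=1, f=0: a, g free; 5 ways for (b,c,d) × 2^2 = 20.
  e=0, f=1: a clause becomes empty — 0.
  e=0, f=0: a clause becomes empty — 0.
Total: 16 + 20 + 0 + 0 = 36.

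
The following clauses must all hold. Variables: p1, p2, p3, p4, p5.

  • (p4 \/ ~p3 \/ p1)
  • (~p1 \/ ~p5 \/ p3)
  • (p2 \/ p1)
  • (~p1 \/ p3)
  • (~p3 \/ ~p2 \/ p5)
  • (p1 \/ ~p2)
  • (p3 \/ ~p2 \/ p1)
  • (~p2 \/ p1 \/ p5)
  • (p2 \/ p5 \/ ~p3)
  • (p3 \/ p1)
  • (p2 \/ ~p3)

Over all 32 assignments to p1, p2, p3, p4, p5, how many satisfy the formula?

The models are:
  p1=1 p2=1 p3=1 p4=0 p5=1
  p1=1 p2=1 p3=1 p4=1 p5=1
Count: 2.

2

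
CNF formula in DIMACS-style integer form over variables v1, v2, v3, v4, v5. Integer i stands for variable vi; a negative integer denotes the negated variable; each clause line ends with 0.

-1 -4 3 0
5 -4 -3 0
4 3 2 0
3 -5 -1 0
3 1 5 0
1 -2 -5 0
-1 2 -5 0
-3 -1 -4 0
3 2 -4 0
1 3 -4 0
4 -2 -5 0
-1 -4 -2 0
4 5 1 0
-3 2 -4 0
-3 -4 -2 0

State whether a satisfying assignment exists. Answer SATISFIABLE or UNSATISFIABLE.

SATISFIABLE

Branch on v1: take v1 = True.
Branch on v2: take v2 = True.
  then v4 is forced to False.
  then v5 is forced to False.
v3 is now unconstrained; take v3 = True.
So v1=T  v2=T  v3=T  v4=F  v5=F is a satisfying assignment.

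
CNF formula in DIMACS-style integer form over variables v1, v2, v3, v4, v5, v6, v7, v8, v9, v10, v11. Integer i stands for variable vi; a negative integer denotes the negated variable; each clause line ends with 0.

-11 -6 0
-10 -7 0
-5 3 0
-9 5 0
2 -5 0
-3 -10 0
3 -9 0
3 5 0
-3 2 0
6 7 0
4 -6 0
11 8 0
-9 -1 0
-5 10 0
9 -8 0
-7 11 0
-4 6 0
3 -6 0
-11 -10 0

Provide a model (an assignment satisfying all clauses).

v1 = T  v2 = T  v3 = T  v4 = F  v5 = F  v6 = F  v7 = T  v8 = F  v9 = F  v10 = F  v11 = T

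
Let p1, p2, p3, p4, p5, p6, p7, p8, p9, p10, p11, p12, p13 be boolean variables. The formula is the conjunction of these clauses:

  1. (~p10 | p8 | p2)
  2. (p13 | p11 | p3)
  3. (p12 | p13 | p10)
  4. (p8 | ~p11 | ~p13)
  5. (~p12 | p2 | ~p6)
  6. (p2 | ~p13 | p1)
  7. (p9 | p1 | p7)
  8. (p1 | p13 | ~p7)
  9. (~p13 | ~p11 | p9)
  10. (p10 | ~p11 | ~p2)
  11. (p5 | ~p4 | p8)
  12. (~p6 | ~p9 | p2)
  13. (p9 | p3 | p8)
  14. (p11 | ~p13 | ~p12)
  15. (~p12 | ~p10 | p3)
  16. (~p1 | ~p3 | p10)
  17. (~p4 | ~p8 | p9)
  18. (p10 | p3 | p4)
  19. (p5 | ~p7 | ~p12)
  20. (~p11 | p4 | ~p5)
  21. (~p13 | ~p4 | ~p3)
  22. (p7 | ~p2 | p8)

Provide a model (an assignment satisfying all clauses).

p1=False, p2=True, p3=True, p4=False, p5=True, p6=False, p7=False, p8=True, p9=True, p10=True, p11=False, p12=False, p13=True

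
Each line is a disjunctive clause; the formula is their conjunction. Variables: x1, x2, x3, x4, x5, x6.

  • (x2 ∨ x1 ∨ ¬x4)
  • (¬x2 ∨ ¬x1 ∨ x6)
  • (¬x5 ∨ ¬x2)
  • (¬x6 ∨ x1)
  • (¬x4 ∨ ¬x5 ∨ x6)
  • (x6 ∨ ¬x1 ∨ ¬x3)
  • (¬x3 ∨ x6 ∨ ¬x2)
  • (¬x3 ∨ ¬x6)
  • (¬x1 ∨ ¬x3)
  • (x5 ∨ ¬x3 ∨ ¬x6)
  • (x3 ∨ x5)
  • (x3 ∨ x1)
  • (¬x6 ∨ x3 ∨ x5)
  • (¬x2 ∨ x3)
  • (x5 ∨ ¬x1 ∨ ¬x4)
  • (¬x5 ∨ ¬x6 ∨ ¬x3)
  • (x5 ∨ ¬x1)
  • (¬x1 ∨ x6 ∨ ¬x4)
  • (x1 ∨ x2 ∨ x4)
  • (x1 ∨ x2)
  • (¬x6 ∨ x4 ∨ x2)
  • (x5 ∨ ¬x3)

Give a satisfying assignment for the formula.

x1=True, x2=False, x3=False, x4=False, x5=True, x6=False

Try x1 = True.
  then x3 is forced to False.
  then x5 is forced to True.
  then x2 is forced to False.
Try x4 = False.
  then x6 is forced to False.
Every clause has at least one true literal under this assignment.
Check each clause:
  1. (¬x4 ∨ x1 ∨ x2) — x1 is true.
  2. (¬x2 ∨ ¬x1 ∨ x6) — ¬x2 is true.
  3. (¬x2 ∨ ¬x5) — ¬x2 is true.
  4. (x1 ∨ ¬x6) — x1 is true.
  5. (¬x4 ∨ ¬x5 ∨ x6) — ¬x4 is true.
  6. (¬x3 ∨ x6 ∨ ¬x1) — ¬x3 is true.
  7. (¬x2 ∨ x6 ∨ ¬x3) — ¬x3 is true.
  8. (¬x3 ∨ ¬x6) — ¬x6 is true.
  9. (¬x3 ∨ ¬x1) — ¬x3 is true.
  10. (x5 ∨ ¬x3 ∨ ¬x6) — ¬x6 is true.
  11. (x5 ∨ x3) — x5 is true.
  12. (x3 ∨ x1) — x1 is true.
  13. (¬x6 ∨ x5 ∨ x3) — ¬x6 is true.
  14. (¬x2 ∨ x3) — ¬x2 is true.
  15. (x5 ∨ ¬x4 ∨ ¬x1) — ¬x4 is true.
  16. (¬x3 ∨ ¬x5 ∨ ¬x6) — ¬x6 is true.
  17. (x5 ∨ ¬x1) — x5 is true.
  18. (¬x4 ∨ x6 ∨ ¬x1) — ¬x4 is true.
  19. (x1 ∨ x4 ∨ x2) — x1 is true.
  20. (x1 ∨ x2) — x1 is true.
  21. (x2 ∨ ¬x6 ∨ x4) — ¬x6 is true.
  22. (x5 ∨ ¬x3) — ¬x3 is true.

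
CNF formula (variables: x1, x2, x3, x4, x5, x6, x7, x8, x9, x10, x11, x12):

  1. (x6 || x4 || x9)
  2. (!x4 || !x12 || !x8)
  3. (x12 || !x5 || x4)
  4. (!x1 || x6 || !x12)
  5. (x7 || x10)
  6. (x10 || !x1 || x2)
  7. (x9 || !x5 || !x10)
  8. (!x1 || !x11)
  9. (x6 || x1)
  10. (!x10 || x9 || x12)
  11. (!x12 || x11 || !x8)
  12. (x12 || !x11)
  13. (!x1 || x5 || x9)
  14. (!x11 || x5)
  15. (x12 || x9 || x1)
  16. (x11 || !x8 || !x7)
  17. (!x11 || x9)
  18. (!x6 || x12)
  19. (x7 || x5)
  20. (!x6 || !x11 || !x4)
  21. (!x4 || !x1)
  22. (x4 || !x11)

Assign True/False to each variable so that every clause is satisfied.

x1 = F  x2 = F  x3 = T  x4 = T  x5 = F  x6 = T  x7 = T  x8 = F  x9 = T  x10 = T  x11 = F  x12 = T

Check each clause:
  1. (x6 || x9 || x4) — x9 is true.
  2. (!x12 || !x4 || !x8) — !x8 is true.
  3. (x12 || x4 || !x5) — !x5 is true.
  4. (!x1 || !x12 || x6) — x6 is true.
  5. (x10 || x7) — x10 is true.
  6. (x2 || x10 || !x1) — x10 is true.
  7. (!x5 || !x10 || x9) — x9 is true.
  8. (!x1 || !x11) — !x11 is true.
  9. (x6 || x1) — x6 is true.
  10. (x12 || x9 || !x10) — x9 is true.
  11. (!x12 || !x8 || x11) — !x8 is true.
  12. (x12 || !x11) — x12 is true.
  13. (x5 || !x1 || x9) — x9 is true.
  14. (x5 || !x11) — !x11 is true.
  15. (x9 || x1 || x12) — x9 is true.
  16. (!x8 || x11 || !x7) — !x8 is true.
  17. (!x11 || x9) — x9 is true.
  18. (!x6 || x12) — x12 is true.
  19. (x5 || x7) — x7 is true.
  20. (!x4 || !x11 || !x6) — !x11 is true.
  21. (!x1 || !x4) — !x1 is true.
  22. (x4 || !x11) — x4 is true.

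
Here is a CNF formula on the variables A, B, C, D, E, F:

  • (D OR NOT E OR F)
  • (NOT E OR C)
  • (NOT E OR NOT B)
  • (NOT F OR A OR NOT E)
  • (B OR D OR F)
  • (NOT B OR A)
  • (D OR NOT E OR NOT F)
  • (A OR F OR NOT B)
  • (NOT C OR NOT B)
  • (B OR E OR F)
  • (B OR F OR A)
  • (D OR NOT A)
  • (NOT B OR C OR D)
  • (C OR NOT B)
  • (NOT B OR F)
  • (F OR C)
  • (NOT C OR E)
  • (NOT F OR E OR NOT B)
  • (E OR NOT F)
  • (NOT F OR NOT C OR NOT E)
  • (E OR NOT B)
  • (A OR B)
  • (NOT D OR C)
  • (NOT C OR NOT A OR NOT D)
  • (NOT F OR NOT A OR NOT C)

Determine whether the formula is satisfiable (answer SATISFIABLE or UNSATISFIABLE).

B = True:
  propagation gives E=False; an empty clause results — contradiction.
B = False:
  propagation gives A=True, D=True, C=True; an empty clause results — contradiction.
Every branch closes, so no satisfying assignment exists.

UNSATISFIABLE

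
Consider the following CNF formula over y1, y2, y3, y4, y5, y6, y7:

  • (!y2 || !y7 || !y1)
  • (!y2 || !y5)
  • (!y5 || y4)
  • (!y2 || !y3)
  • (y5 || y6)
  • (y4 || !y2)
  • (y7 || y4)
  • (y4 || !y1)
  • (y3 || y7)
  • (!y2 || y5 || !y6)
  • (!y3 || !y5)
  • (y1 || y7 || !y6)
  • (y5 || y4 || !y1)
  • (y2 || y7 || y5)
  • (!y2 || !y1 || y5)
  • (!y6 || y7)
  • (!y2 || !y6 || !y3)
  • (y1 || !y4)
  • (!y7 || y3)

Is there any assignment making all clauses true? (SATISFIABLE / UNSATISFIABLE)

SATISFIABLE

Branch on y1: take y1 = False.
  then y4 is forced to False.
  then y5 is forced to False.
  then y6 is forced to True.
  then y2 is forced to False.
  then y7 is forced to True.
  then y3 is forced to True.
So y1 = False  y2 = False  y3 = True  y4 = False  y5 = False  y6 = True  y7 = True is a satisfying assignment.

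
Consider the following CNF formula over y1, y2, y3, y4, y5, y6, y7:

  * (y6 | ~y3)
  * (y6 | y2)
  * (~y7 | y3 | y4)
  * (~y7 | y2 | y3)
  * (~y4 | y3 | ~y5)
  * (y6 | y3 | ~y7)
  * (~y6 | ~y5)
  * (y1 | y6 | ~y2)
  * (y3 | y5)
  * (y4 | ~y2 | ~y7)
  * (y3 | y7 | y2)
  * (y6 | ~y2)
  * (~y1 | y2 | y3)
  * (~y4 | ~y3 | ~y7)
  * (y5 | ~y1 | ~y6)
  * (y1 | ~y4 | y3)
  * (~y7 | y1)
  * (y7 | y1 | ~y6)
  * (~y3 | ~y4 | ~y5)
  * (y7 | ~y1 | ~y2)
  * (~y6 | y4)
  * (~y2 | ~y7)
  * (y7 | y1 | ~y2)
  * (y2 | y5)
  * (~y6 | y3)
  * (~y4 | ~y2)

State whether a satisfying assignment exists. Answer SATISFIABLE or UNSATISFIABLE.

UNSATISFIABLE

y2 = True:
  propagation gives y6=True, y5=False, y3=True, y1=False; an empty clause results — contradiction.
y2 = False:
  propagation gives y6=True, y5=False; an empty clause results — contradiction.
Every branch closes, so no satisfying assignment exists.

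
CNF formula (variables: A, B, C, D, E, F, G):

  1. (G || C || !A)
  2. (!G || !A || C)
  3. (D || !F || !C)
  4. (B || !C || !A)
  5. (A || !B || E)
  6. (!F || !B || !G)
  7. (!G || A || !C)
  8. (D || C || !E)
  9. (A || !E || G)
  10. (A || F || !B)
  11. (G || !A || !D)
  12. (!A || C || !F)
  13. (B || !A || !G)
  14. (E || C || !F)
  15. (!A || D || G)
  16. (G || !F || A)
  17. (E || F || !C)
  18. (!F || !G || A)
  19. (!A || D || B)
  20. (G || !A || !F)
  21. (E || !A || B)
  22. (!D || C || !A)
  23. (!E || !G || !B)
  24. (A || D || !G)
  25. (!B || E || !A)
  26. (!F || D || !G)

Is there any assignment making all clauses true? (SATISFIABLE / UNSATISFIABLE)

SATISFIABLE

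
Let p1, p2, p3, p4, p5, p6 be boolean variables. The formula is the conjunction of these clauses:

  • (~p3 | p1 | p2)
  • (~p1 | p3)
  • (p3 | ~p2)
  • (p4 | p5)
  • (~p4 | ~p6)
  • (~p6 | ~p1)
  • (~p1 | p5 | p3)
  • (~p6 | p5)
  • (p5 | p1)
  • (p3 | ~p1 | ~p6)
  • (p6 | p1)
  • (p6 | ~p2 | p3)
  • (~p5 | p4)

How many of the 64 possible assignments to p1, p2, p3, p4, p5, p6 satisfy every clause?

4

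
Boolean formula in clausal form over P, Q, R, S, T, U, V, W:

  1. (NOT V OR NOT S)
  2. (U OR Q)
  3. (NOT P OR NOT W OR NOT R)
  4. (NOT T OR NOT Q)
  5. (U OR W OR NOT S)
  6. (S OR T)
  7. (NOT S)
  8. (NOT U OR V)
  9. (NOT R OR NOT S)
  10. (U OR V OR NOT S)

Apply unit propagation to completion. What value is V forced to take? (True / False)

True

Unit clause (NOT S) sets S = False.
(S OR T) with S = False leaves only T, so T = True.
From (NOT Q OR NOT T) and T = True: Q = False.
In (Q OR U), Q is now false; U must hold, so U = True.
(V OR NOT U) with U = True leaves only V, so V = True.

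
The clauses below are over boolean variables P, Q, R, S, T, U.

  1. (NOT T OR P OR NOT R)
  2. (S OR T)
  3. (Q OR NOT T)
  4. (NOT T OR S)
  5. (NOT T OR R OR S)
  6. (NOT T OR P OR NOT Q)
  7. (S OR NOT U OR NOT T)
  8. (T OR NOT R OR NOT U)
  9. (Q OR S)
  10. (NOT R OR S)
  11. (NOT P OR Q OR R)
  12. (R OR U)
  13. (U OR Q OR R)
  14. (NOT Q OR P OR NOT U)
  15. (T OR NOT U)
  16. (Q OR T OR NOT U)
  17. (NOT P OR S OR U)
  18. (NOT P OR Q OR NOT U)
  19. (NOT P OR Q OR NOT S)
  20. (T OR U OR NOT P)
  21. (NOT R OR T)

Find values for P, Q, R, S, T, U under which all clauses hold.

P=T, Q=T, R=F, S=T, T=T, U=T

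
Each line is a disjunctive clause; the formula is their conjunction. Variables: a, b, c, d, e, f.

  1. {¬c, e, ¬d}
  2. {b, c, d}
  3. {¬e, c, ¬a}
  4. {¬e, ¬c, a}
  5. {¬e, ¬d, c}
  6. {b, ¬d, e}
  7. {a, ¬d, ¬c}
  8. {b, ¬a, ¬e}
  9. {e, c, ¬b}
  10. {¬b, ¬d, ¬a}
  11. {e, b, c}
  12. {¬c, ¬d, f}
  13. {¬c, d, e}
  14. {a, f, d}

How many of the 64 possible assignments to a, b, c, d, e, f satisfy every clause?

The models are:
  a=0 b=1 c=0 d=0 e=1 f=1
  a=1 b=1 c=1 d=0 e=1 f=0
  a=1 b=1 c=1 d=0 e=1 f=1
Count: 3.

3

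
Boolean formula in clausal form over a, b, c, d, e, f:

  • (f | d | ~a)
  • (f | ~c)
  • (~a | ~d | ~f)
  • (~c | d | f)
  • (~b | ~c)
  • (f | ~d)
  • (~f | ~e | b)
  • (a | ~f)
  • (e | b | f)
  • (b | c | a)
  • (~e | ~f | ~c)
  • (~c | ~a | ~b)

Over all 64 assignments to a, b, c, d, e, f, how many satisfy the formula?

Satisfying assignments:
  a=0 b=1 c=0 d=0 e=0 f=0
  a=0 b=1 c=0 d=0 e=1 f=0
  a=1 b=0 c=0 d=0 e=0 f=1
  a=1 b=0 c=1 d=0 e=0 f=1
  a=1 b=1 c=0 d=0 e=0 f=1
  a=1 b=1 c=0 d=0 e=1 f=1
That's 6 in total.

6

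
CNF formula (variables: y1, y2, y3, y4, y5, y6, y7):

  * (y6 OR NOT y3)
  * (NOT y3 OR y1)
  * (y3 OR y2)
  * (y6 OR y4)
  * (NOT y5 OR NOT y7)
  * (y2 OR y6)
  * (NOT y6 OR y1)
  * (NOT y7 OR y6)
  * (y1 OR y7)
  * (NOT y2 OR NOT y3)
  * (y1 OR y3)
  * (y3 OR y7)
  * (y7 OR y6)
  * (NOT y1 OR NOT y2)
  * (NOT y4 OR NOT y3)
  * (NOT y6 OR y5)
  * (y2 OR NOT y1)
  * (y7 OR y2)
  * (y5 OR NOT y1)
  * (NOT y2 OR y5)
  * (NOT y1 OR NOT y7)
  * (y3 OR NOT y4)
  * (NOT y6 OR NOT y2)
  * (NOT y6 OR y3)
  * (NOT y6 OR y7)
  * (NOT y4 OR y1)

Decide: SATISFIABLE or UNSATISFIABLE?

UNSATISFIABLE

y6 = True:
  propagation gives y1=True, y2=False; an empty clause results — contradiction.
y6 = False:
  propagation gives y3=False, y2=True, y4=True; an empty clause results — contradiction.
Every branch closes, so no satisfying assignment exists.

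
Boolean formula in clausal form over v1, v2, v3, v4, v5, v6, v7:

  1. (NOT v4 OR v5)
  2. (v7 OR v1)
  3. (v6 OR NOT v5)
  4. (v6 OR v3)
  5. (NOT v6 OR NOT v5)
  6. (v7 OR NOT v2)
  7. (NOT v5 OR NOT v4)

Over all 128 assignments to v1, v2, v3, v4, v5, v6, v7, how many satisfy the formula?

Case analysis on v5 and v6:
  v5=T, v6=T: a clause becomes empty — 0.
  v5=T, v6=F: a clause becomes empty — 0.
  v5=F, v6=T: v3 free; 5 ways for (v1,v2,v4,v7) × 2^1 = 10.
  v5=F, v6=F: 5 of the 32 assignments to (v1,v2,v3,v4,v7) work.
Total: 0 + 0 + 10 + 5 = 15.

15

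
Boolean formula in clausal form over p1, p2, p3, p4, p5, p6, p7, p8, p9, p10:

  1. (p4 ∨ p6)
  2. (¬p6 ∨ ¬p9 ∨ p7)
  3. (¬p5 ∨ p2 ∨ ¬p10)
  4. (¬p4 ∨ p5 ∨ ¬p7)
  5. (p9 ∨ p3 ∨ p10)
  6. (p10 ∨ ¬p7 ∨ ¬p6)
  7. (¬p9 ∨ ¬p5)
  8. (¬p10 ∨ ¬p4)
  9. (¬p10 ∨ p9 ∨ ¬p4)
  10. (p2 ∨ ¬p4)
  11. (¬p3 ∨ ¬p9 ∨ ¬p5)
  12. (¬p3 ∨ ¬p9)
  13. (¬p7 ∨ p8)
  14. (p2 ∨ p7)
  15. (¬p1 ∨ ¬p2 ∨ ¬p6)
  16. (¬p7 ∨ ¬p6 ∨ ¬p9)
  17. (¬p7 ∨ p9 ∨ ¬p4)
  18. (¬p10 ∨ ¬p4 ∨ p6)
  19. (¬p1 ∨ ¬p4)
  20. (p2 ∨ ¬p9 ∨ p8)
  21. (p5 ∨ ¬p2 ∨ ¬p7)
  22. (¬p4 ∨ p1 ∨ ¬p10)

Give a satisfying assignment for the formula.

p8 occurs only positively in the remaining clauses — set p8 = True.
Try p1 = False.
Set p2 = True and propagate.
Branch on p3: take p3 = True.
  then p9 is forced to False.
For the remaining variables, p4 = True, p5 = False, p6 = False, p7 = False, p10 = False works.
Every clause has at least one true literal under this assignment.

p1=False, p2=True, p3=True, p4=True, p5=False, p6=False, p7=False, p8=True, p9=False, p10=False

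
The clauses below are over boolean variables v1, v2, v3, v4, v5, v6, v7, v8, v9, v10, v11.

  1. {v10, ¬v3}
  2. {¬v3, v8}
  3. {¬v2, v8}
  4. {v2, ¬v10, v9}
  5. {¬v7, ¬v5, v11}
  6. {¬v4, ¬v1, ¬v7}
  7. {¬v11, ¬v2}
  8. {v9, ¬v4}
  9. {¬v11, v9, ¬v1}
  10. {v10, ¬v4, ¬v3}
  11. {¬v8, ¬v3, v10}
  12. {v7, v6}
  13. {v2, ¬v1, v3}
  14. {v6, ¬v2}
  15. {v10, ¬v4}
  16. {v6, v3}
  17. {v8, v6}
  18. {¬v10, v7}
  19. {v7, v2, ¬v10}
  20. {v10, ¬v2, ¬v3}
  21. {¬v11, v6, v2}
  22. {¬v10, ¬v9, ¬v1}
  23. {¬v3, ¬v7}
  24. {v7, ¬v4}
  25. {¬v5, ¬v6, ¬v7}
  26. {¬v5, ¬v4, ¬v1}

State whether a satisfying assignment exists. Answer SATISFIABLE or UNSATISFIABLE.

SATISFIABLE

Pure literal: v4 appears only negated; assign v4 = False.
Pure literal: v5 appears only negated; assign v5 = False.
Set v1 = True and propagate.
Branch on v2: take v2 = True.
  then v8 is forced to True.
  then v11 is forced to False.
  then v6 is forced to True.
For the remaining variables, v3 = False, v7 = False, v9 = True, v10 = False works.
So v1=1, v2=1, v3=0, v4=0, v5=0, v6=1, v7=0, v8=1, v9=1, v10=0, v11=0 is a satisfying assignment.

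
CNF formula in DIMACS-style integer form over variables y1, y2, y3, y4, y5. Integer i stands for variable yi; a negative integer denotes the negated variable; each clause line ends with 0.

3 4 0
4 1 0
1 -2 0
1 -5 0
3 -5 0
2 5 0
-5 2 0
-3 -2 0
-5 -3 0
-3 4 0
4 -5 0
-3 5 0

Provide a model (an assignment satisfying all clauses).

y1=True  y2=True  y3=False  y4=True  y5=False

y1 occurs only positively in the remaining clauses — set y1 = True.
y4 occurs only positively in the remaining clauses — set y4 = True.
Branch on y2: take y2 = True.
  then y3 is forced to False.
  then y5 is forced to False.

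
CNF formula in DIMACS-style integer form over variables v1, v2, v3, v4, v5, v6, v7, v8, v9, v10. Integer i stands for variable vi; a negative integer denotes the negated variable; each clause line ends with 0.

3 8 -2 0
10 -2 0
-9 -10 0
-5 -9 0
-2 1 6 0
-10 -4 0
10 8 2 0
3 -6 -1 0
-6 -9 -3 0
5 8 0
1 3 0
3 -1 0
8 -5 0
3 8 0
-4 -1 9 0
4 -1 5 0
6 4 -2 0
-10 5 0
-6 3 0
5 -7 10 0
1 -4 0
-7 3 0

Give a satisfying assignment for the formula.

v1=1, v2=0, v3=1, v4=0, v5=1, v6=0, v7=1, v8=1, v9=0, v10=1

Check each clause:
  1. (v3 OR v8 OR NOT v2) — v8 is true.
  2. (v10 OR NOT v2) — v10 is true.
  3. (NOT v9 OR NOT v10) — NOT v9 is true.
  4. (NOT v9 OR NOT v5) — NOT v9 is true.
  5. (v1 OR NOT v2 OR v6) — v1 is true.
  6. (NOT v10 OR NOT v4) — NOT v4 is true.
  7. (v8 OR v2 OR v10) — v8 is true.
  8. (v3 OR NOT v1 OR NOT v6) — NOT v6 is true.
  9. (NOT v9 OR NOT v6 OR NOT v3) — NOT v6 is true.
  10. (v5 OR v8) — v8 is true.
  11. (v3 OR v1) — v1 is true.
  12. (v3 OR NOT v1) — v3 is true.
  13. (NOT v5 OR v8) — v8 is true.
  14. (v8 OR v3) — v8 is true.
  15. (NOT v4 OR NOT v1 OR v9) — NOT v4 is true.
  16. (v4 OR NOT v1 OR v5) — v5 is true.
  17. (v6 OR v4 OR NOT v2) — NOT v2 is true.
  18. (v5 OR NOT v10) — v5 is true.
  19. (NOT v6 OR v3) — NOT v6 is true.
  20. (v10 OR v5 OR NOT v7) — v10 is true.
  21. (v1 OR NOT v4) — v1 is true.
  22. (NOT v7 OR v3) — v3 is true.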